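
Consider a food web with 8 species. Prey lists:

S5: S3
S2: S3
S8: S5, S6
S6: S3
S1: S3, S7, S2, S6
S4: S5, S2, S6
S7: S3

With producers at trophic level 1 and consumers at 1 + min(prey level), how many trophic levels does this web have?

3

Producers (level 1): S3.
Following each consumer down to its lowest-level prey: S3 → S5 → S4 (levels 1 through 3).
All prey of S4 (S5 2, S2 2, S6 2) are at level 2 or above, so S4 is at level 1 + 2 = 3.
Every consumer has at least one prey at level 2 or below, so none exceeds level 3.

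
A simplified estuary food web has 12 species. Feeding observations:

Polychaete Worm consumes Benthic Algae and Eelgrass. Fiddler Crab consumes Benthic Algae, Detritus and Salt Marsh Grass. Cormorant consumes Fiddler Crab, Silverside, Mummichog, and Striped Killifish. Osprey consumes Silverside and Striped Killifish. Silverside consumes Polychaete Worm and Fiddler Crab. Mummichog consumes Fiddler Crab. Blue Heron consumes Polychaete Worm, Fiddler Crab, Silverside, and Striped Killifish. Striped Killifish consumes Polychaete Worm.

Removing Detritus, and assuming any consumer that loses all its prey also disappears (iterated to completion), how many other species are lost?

Remove Detritus.
Every predator of it retains at least one other prey: Fiddler Crab still has Benthic Algae, Salt Marsh Grass.
No consumer loses all prey, so no secondary extinctions occur.

0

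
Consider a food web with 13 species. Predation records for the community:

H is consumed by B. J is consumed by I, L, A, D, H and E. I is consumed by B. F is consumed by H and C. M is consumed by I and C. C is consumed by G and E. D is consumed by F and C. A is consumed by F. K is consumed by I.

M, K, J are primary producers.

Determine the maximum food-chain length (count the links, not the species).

One longest chain: J → A → F → C → E.
It has 5 species and 4 links.

4 links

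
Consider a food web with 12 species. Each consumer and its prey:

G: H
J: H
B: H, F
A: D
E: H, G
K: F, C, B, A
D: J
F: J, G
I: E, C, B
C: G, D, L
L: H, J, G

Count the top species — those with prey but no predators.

Top species (has prey, but nothing eats it): I, K.
Count: 2.

2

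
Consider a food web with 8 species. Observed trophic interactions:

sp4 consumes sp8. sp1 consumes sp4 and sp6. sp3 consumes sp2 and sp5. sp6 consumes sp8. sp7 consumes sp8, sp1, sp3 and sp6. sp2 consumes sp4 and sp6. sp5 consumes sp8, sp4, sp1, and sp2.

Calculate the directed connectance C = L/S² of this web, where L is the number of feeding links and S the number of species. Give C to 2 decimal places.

The web has S = 8 species and L = 16 feeding links.
C = L / S² = 16 / 64 = 0.2500 ≈ 0.25.

C = 0.25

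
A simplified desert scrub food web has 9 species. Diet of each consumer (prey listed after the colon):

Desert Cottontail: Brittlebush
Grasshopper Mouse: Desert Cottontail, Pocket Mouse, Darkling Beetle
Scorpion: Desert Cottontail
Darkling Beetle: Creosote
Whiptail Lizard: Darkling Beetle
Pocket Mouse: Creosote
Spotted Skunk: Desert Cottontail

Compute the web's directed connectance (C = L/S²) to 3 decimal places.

C = 0.111

The web has S = 9 species and L = 9 feeding links.
C = L / S² = 9 / 81 = 0.1111 ≈ 0.111.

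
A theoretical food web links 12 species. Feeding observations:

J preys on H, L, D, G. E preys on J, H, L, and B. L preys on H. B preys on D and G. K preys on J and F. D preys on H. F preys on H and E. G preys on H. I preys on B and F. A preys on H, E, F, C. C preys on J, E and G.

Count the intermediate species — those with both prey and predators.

8

Intermediate species (has both prey and predators): L, D, G, B, J, E, C, F.
Count: 8.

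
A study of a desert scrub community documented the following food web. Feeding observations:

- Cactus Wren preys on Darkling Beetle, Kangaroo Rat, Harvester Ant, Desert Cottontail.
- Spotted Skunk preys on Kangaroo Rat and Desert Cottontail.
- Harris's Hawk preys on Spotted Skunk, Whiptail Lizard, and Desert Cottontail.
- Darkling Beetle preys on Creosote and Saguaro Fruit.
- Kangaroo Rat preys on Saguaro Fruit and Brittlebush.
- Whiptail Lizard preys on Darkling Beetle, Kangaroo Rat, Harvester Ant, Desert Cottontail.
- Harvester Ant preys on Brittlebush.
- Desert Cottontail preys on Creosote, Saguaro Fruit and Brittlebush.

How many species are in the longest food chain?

4 species

One longest chain: Saguaro Fruit → Desert Cottontail → Spotted Skunk → Harris's Hawk.
It has 4 species and 3 links.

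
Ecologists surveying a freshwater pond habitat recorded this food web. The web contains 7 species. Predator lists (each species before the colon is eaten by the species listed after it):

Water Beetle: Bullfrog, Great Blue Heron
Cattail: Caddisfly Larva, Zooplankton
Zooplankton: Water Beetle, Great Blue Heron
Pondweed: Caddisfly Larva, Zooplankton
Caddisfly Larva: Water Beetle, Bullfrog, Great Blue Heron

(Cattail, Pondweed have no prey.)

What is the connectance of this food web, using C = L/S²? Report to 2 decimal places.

The web has S = 7 species and L = 11 feeding links.
C = L / S² = 11 / 49 = 0.2245 ≈ 0.22.

C = 0.22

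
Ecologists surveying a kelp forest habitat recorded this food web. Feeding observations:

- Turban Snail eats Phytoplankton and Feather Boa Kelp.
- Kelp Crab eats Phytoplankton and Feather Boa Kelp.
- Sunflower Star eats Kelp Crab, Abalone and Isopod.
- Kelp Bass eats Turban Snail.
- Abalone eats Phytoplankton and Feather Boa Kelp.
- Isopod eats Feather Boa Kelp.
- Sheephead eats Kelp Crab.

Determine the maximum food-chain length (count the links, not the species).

2 links

One longest chain: Feather Boa Kelp → Kelp Crab → Sheephead.
It has 3 species and 2 links.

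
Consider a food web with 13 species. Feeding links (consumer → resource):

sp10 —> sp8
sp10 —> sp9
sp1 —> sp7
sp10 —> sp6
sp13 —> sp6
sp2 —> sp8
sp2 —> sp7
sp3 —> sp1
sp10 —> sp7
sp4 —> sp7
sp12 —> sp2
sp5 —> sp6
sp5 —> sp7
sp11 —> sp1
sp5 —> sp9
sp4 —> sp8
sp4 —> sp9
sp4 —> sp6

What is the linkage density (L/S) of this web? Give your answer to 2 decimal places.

L/S = 1.38

There are L = 18 links among S = 13 species.
L/S = 18/13 = 1.3846 ≈ 1.38.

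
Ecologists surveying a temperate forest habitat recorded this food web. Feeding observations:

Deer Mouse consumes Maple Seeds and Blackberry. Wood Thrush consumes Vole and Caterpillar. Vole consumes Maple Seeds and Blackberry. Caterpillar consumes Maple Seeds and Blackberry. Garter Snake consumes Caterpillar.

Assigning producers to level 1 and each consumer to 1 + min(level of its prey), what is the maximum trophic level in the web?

3

Producers (level 1): Maple Seeds, Blackberry.
Following each consumer down to its lowest-level prey: Maple Seeds → Caterpillar → Garter Snake (levels 1 through 3).
All prey of Garter Snake (Caterpillar 2) are at level 2 or above, so Garter Snake is at level 1 + 2 = 3.
Every consumer has at least one prey at level 2 or below, so none exceeds level 3.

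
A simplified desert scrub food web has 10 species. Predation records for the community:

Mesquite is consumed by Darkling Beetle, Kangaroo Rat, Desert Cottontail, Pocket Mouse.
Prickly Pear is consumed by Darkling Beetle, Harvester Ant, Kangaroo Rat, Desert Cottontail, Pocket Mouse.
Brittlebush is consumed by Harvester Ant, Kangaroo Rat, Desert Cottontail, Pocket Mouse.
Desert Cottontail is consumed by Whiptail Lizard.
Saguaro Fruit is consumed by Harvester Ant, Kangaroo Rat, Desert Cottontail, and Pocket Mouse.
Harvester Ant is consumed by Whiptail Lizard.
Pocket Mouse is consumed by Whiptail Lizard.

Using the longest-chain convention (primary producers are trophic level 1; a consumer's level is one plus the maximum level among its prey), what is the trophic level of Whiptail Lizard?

Trophic level 3

Mesquite is a producer → level 1.
Pocket Mouse eats Mesquite (level 1); other prey at levels: Brittlebush 1, Prickly Pear 1, Saguaro Fruit 1 → level 2.
Whiptail Lizard eats Pocket Mouse (level 2); other prey at levels: Desert Cottontail 2, Harvester Ant 2 → level 3.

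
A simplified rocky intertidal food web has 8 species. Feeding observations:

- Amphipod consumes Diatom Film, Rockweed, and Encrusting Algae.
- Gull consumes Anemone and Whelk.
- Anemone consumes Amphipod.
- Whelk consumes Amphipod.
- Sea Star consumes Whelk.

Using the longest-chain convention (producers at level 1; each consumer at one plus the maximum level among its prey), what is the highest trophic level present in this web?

Producers (level 1): Diatom Film, Encrusting Algae, Rockweed.
Diatom Film → Amphipod → Anemone → Gull gives Gull level 4.
No species has a prey at level 4, so no species reaches level 5.

4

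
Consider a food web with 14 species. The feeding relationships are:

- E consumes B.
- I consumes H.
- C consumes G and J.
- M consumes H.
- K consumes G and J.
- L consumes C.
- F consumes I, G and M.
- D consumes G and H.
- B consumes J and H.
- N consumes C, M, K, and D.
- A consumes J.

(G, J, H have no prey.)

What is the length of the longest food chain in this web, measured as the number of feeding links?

2 links

One longest chain: G → C → L.
It has 3 species and 2 links.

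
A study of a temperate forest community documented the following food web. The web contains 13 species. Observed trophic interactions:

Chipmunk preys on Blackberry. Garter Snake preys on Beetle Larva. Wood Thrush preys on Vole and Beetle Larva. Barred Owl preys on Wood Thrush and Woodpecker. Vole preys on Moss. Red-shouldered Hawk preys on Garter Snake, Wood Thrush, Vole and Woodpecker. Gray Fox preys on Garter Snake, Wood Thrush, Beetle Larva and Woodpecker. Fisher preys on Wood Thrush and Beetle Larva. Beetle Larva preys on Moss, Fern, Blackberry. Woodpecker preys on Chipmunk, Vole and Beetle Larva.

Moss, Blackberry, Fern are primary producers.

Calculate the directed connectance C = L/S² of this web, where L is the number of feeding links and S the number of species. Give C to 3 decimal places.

The web has S = 13 species and L = 23 feeding links.
C = L / S² = 23 / 169 = 0.1361 ≈ 0.136.

C = 0.136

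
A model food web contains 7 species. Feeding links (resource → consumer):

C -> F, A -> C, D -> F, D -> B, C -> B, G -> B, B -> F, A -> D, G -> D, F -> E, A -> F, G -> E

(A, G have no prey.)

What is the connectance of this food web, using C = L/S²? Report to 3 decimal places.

C = 0.245

The web has S = 7 species and L = 12 feeding links.
C = L / S² = 12 / 49 = 0.2449 ≈ 0.245.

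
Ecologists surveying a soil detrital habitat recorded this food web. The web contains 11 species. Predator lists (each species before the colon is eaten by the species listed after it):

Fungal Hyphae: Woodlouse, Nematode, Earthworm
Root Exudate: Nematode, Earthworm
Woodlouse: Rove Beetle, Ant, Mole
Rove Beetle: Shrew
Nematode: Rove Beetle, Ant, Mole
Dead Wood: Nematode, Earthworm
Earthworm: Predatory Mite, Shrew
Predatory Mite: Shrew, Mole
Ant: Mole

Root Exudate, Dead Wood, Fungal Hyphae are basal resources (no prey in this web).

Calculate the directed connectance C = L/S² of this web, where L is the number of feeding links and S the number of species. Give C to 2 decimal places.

The web has S = 11 species and L = 19 feeding links.
C = L / S² = 19 / 121 = 0.1570 ≈ 0.16.

C = 0.16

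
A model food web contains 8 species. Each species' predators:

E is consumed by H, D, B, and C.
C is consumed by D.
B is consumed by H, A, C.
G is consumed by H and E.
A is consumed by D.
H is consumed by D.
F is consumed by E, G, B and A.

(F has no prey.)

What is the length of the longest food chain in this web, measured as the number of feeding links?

One longest chain: F → G → E → B → C → D.
It has 6 species and 5 links.

5 links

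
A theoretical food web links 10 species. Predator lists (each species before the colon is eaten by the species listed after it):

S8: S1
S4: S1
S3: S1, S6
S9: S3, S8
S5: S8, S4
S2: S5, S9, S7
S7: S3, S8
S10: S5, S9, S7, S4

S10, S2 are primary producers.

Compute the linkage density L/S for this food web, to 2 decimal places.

There are L = 17 links among S = 10 species.
L/S = 17/10 = 1.7000 ≈ 1.70.

L/S = 1.70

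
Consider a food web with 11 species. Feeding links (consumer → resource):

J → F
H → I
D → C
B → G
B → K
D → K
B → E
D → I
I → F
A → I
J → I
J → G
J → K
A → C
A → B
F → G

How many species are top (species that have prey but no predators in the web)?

Top species (has prey, but nothing eats it): A, H, J, D.
Count: 4.

4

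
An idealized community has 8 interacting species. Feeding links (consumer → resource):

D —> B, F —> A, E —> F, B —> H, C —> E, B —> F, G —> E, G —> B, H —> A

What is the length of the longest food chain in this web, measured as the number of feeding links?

3 links

One longest chain: A → F → B → D.
It has 4 species and 3 links.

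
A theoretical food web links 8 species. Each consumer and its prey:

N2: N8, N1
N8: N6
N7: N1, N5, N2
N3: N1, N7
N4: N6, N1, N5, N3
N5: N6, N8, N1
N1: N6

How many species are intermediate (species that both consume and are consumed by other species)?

Intermediate species (has both prey and predators): N8, N1, N5, N2, N7, N3.
Count: 6.

6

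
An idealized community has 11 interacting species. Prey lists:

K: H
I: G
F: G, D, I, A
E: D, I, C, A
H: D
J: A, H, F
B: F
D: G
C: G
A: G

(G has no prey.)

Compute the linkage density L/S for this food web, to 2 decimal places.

There are L = 18 links among S = 11 species.
L/S = 18/11 = 1.6364 ≈ 1.64.

L/S = 1.64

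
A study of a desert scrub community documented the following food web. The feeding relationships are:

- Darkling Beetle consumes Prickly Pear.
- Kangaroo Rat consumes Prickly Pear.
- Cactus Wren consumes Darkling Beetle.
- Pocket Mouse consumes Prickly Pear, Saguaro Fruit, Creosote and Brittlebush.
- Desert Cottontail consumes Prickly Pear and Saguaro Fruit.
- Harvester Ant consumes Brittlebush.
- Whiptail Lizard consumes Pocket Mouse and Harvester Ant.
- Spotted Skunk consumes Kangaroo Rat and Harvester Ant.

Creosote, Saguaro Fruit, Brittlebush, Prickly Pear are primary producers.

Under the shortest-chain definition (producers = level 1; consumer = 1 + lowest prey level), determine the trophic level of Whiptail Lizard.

Trophic level 3

Brittlebush is a producer → level 1.
Harvester Ant eats Brittlebush → level 2.
Whiptail Lizard eats Harvester Ant → level 3.
No prey of Whiptail Lizard is below level 2, so 3 is the minimum.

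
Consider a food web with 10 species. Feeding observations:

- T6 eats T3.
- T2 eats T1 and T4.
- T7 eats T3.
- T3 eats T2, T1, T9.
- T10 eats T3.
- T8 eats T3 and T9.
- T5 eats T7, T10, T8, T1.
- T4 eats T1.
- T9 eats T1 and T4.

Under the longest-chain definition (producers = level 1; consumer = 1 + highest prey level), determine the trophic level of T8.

Trophic level 5

T1 is a producer → level 1.
T4 eats T1 → level 2.
T9 eats T4 (level 2); other prey at levels: T1 1 → level 3.
T3 eats T9 (level 3); other prey at levels: T1 1, T2 3 → level 4.
T8 eats T3 (level 4); other prey at levels: T9 3 → level 5.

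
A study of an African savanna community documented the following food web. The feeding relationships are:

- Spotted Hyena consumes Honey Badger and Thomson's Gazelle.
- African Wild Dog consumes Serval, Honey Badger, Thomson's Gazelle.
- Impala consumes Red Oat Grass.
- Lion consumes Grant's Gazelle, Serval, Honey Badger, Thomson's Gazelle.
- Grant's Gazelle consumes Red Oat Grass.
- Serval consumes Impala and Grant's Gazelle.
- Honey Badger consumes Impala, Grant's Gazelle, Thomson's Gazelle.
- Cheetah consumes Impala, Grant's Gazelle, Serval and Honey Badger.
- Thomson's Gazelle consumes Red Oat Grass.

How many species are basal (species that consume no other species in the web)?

Basal species (no prey listed): Red Oat Grass.
Count: 1.

1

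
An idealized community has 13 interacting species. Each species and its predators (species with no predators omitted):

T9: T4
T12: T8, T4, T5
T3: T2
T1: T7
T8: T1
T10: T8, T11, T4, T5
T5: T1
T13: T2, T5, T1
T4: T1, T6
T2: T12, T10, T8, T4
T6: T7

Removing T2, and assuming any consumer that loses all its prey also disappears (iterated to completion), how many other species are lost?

4

Remove T2.
Round 1: T12 (all prey gone), T10 (all prey gone) → extinct.
Round 2: T8 (all prey gone), T11 (all prey gone) → extinct.
No further losses. Total secondary extinctions: 4.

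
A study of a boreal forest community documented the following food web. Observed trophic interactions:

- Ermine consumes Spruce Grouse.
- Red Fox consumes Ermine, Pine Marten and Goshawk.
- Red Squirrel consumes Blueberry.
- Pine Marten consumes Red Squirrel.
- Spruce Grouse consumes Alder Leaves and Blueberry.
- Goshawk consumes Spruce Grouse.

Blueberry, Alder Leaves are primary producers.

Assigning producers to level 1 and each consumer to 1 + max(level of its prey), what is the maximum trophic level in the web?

4

Producers (level 1): Blueberry, Alder Leaves.
Blueberry → Spruce Grouse → Ermine → Red Fox gives Red Fox level 4.
No species has a prey at level 4, so no species reaches level 5.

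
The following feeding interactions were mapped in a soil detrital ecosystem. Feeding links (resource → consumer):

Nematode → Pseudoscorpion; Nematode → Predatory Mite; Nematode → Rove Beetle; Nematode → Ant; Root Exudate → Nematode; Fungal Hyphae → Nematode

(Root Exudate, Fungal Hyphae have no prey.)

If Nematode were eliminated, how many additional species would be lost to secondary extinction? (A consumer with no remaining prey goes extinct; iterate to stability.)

Remove Nematode.
Round 1: Predatory Mite (all prey gone), Pseudoscorpion (all prey gone), Rove Beetle (all prey gone), Ant (all prey gone) → extinct.
No further losses. Total secondary extinctions: 4.

4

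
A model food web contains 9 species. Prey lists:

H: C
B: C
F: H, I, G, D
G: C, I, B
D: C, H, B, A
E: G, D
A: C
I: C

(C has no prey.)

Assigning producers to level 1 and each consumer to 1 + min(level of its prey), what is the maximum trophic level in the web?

3

Producers (level 1): C.
Following each consumer down to its lowest-level prey: C → H → F (levels 1 through 3).
All prey of F (H 2, I 2, G 2, D 2) are at level 2 or above, so F is at level 1 + 2 = 3.
Every consumer has at least one prey at level 2 or below, so none exceeds level 3.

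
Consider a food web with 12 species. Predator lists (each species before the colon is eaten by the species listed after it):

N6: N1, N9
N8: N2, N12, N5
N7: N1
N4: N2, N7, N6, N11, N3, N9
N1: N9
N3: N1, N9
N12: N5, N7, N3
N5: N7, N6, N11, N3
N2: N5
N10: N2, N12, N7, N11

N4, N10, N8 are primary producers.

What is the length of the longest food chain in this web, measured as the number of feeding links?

One longest chain: N4 → N2 → N5 → N3 → N1 → N9.
It has 6 species and 5 links.

5 links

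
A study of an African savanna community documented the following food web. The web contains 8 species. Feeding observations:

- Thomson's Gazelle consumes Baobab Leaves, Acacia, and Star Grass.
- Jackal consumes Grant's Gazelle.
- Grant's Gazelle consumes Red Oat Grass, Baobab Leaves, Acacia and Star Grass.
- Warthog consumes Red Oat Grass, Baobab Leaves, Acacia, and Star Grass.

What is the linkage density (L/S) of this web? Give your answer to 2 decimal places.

There are L = 12 links among S = 8 species.
L/S = 12/8 = 1.5000 ≈ 1.50.

L/S = 1.50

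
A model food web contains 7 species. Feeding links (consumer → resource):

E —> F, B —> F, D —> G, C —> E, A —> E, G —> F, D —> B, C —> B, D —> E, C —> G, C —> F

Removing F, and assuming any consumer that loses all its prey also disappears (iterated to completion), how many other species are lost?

Remove F.
Round 1: G (all prey gone), B (all prey gone), E (all prey gone) → extinct.
Round 2: C (all prey gone), A (all prey gone), D (all prey gone) → extinct.
No further losses. Total secondary extinctions: 6.

6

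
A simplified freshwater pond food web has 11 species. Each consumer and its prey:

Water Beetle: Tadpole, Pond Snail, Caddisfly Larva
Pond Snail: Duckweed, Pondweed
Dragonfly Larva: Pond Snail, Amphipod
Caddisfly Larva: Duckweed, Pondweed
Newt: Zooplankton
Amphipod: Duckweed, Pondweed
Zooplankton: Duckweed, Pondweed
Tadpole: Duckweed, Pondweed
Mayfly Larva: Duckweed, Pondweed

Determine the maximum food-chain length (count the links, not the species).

2 links

One longest chain: Duckweed → Pond Snail → Dragonfly Larva.
It has 3 species and 2 links.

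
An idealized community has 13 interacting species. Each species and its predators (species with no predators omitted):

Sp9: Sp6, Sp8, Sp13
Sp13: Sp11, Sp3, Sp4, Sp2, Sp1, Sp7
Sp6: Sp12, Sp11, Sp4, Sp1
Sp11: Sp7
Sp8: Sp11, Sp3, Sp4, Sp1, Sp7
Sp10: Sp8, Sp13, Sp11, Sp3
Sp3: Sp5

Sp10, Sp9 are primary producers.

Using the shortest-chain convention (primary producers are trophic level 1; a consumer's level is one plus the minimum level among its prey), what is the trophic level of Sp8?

Trophic level 2

Sp10 is a producer → level 1.
Sp8 eats Sp10 → level 2.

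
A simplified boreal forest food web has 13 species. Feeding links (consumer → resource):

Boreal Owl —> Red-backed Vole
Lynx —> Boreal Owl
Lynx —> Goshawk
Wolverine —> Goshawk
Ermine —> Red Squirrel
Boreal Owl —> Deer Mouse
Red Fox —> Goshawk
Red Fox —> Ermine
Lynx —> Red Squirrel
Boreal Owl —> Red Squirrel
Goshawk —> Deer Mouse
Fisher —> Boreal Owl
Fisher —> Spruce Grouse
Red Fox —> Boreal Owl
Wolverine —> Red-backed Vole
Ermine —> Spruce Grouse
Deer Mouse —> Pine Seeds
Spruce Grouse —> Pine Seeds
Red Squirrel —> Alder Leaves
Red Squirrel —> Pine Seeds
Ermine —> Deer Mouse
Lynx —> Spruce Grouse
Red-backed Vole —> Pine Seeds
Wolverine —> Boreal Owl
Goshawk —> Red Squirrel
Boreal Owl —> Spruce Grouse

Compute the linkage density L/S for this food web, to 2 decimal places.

There are L = 26 links among S = 13 species.
L/S = 26/13 = 2.0000 ≈ 2.00.

L/S = 2.00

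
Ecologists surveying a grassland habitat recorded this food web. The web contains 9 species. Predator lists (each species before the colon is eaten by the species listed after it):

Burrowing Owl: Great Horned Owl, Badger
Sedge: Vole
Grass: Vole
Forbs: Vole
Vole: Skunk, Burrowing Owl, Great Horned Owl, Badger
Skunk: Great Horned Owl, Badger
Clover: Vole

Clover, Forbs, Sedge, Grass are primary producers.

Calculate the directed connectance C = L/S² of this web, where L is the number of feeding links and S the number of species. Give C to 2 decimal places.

C = 0.15

The web has S = 9 species and L = 12 feeding links.
C = L / S² = 12 / 81 = 0.1481 ≈ 0.15.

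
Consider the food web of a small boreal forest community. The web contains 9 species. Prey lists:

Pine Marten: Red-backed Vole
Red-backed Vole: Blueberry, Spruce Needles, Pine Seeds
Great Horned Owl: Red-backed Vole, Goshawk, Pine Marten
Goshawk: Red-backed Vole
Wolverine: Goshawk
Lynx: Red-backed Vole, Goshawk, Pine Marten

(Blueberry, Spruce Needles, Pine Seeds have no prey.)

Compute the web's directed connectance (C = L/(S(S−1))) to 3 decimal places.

The web has S = 9 species and L = 12 feeding links.
C = L / (S(S−1)) = 12 / 72 = 0.1667 ≈ 0.167.

C = 0.167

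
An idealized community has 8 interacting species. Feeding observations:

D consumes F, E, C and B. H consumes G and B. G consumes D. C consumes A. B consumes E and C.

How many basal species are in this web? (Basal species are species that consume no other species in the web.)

3

Basal species (no prey listed): A, F, E.
Count: 3.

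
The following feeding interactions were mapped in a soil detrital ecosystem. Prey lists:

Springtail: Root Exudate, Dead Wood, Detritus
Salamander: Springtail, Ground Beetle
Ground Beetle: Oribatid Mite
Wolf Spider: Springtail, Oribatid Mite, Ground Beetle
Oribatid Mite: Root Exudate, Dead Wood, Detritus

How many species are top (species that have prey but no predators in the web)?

2

Top species (has prey, but nothing eats it): Wolf Spider, Salamander.
Count: 2.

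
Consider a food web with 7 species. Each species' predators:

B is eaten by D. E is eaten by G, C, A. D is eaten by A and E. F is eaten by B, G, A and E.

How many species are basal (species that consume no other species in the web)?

Basal species (no prey listed): F.
Count: 1.

1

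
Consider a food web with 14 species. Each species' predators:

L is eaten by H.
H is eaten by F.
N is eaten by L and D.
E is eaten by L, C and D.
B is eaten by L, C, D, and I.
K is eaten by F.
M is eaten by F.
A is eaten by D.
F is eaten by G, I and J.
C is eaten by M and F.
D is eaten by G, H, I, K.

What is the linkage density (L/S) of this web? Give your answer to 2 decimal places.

L/S = 1.64

There are L = 23 links among S = 14 species.
L/S = 23/14 = 1.6429 ≈ 1.64.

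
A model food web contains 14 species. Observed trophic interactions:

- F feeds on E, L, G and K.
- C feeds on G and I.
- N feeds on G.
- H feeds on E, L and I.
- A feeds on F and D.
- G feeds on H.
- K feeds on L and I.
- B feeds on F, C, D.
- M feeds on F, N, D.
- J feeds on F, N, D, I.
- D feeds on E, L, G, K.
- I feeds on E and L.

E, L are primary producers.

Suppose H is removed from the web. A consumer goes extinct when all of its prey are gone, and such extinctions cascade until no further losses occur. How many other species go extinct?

2

Remove H.
Round 1: G (all prey gone) → extinct.
Round 2: N (all prey gone) → extinct.
No further losses. Total secondary extinctions: 2.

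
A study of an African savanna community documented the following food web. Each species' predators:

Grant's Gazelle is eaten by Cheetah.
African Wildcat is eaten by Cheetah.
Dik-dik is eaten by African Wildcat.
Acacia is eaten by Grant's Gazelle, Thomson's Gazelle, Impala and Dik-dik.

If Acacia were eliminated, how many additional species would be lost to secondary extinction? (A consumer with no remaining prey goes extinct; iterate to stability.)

6

Remove Acacia.
Round 1: Impala (all prey gone), Grant's Gazelle (all prey gone), Dik-dik (all prey gone), Thomson's Gazelle (all prey gone) → extinct.
Round 2: African Wildcat (all prey gone) → extinct.
Round 3: Cheetah (all prey gone) → extinct.
No further losses. Total secondary extinctions: 6.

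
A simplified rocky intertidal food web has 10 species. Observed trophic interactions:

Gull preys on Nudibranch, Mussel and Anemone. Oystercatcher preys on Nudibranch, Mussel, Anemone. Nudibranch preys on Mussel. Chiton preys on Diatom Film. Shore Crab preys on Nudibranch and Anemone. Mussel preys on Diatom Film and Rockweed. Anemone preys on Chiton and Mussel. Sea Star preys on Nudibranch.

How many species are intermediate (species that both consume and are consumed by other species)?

Intermediate species (has both prey and predators): Chiton, Mussel, Nudibranch, Anemone.
Count: 4.

4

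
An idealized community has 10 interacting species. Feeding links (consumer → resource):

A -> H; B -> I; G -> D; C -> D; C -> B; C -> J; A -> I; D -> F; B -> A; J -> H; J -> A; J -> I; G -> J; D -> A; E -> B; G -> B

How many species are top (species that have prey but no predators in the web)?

3

Top species (has prey, but nothing eats it): E, G, C.
Count: 3.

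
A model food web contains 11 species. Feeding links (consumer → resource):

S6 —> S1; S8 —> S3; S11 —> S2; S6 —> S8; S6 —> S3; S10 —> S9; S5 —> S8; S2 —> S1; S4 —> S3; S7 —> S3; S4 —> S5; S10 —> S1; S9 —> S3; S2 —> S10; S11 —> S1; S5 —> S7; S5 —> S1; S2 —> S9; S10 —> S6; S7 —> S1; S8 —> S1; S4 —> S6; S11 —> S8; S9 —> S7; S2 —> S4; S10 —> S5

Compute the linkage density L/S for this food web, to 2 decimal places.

L/S = 2.36

There are L = 26 links among S = 11 species.
L/S = 26/11 = 2.3636 ≈ 2.36.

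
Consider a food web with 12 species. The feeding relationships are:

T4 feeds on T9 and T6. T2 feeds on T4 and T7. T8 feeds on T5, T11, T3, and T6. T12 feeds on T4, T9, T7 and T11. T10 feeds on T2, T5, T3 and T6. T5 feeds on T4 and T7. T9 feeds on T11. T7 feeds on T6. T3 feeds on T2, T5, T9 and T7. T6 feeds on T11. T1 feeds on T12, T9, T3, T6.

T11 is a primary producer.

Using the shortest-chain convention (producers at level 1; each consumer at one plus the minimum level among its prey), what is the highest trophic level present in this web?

4

Producers (level 1): T11.
Following each consumer down to its lowest-level prey: T11 → T6 → T7 → T5 (levels 1 through 4).
All prey of T5 (T7 3, T4 3) are at level 3 or above, so T5 is at level 1 + 3 = 4.
Every consumer has at least one prey at level 3 or below, so none exceeds level 4.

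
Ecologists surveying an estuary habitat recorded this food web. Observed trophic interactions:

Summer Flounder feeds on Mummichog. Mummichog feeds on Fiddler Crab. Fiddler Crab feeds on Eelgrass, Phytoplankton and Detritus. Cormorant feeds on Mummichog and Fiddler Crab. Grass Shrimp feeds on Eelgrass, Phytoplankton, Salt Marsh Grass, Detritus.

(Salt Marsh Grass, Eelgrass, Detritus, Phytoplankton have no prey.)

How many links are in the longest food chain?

3 links

One longest chain: Eelgrass → Fiddler Crab → Mummichog → Cormorant.
It has 4 species and 3 links.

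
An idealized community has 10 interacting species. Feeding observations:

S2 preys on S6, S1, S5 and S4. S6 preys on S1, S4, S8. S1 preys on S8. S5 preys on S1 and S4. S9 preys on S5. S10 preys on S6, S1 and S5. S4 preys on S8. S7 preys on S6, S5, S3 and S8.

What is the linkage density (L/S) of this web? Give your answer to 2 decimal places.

L/S = 1.90

There are L = 19 links among S = 10 species.
L/S = 19/10 = 1.9000 ≈ 1.90.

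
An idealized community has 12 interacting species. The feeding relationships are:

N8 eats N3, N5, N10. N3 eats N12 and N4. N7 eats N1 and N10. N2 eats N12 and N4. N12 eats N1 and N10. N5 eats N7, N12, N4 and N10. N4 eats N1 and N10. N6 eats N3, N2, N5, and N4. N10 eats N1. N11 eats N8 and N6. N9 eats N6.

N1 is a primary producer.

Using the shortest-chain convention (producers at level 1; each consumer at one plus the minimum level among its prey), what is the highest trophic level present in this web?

Producers (level 1): N1.
Following each consumer down to its lowest-level prey: N1 → N4 → N6 → N11 (levels 1 through 4).
All prey of N11 (N6 3, N8 3) are at level 3 or above, so N11 is at level 1 + 3 = 4.
Every consumer has at least one prey at level 3 or below, so none exceeds level 4.

4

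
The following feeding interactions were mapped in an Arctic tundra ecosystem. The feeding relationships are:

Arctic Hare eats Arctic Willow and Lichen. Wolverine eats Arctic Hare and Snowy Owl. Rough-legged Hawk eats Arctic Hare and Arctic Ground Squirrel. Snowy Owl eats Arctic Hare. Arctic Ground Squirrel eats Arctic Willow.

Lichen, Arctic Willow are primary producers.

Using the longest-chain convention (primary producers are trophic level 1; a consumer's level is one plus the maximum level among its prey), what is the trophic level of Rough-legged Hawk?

Trophic level 3

Arctic Willow is a producer → level 1.
Arctic Ground Squirrel eats Arctic Willow → level 2.
Rough-legged Hawk eats Arctic Ground Squirrel (level 2); other prey at levels: Arctic Hare 2 → level 3.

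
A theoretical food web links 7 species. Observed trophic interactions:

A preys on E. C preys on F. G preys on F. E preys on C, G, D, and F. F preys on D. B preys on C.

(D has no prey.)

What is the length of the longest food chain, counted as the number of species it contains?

One longest chain: D → F → C → E → A.
It has 5 species and 4 links.

5 species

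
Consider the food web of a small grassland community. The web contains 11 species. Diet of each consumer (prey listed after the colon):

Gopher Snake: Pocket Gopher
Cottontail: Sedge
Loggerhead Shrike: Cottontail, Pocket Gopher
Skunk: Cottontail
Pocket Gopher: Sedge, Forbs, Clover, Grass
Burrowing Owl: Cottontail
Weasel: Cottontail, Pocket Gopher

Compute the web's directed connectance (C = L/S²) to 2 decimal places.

The web has S = 11 species and L = 12 feeding links.
C = L / S² = 12 / 121 = 0.0992 ≈ 0.10.

C = 0.10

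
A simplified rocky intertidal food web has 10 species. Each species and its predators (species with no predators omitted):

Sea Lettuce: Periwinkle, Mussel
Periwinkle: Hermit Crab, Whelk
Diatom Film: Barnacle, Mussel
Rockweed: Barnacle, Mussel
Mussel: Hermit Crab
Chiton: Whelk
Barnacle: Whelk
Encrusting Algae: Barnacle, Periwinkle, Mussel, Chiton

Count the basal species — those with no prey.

4

Basal species (no prey listed): Rockweed, Diatom Film, Sea Lettuce, Encrusting Algae.
Count: 4.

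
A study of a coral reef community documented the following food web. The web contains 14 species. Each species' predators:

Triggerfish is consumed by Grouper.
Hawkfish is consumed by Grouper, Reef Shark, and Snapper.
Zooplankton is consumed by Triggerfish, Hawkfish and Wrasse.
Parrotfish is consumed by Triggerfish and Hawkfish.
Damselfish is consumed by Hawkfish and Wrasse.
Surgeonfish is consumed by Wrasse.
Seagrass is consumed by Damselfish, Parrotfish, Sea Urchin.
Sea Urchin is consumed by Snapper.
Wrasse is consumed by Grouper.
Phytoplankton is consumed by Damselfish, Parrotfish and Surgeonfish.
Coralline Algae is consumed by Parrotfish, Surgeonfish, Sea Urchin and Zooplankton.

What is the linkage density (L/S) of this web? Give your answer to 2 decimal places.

There are L = 24 links among S = 14 species.
L/S = 24/14 = 1.7143 ≈ 1.71.

L/S = 1.71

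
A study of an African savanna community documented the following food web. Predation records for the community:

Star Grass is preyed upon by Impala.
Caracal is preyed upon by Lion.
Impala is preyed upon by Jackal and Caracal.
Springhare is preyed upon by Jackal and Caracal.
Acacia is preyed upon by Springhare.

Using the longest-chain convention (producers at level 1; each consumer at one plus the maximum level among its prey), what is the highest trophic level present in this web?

4

Producers (level 1): Acacia, Star Grass.
Star Grass → Impala → Caracal → Lion gives Lion level 4.
No species has a prey at level 4, so no species reaches level 5.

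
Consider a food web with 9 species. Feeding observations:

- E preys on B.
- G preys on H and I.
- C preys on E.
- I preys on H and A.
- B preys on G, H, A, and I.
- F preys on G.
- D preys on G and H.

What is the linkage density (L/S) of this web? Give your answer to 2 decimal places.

L/S = 1.44

There are L = 13 links among S = 9 species.
L/S = 13/9 = 1.4444 ≈ 1.44.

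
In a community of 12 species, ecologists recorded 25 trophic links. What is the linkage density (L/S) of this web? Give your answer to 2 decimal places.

L/S = 2.08

There are L = 25 links among S = 12 species.
L/S = 25/12 = 2.0833 ≈ 2.08.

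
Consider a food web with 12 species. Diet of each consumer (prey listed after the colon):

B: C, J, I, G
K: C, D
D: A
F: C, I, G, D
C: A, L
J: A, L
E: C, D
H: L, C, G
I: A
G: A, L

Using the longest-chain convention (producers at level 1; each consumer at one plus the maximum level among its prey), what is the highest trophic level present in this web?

3

Producers (level 1): A, L.
A → C → E gives E level 3.
No species has a prey at level 3, so no species reaches level 4.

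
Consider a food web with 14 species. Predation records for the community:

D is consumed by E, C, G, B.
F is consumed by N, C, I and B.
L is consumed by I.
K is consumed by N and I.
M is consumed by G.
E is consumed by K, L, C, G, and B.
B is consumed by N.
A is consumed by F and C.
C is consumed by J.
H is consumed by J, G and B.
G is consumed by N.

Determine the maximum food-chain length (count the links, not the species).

3 links

One longest chain: D → E → K → I.
It has 4 species and 3 links.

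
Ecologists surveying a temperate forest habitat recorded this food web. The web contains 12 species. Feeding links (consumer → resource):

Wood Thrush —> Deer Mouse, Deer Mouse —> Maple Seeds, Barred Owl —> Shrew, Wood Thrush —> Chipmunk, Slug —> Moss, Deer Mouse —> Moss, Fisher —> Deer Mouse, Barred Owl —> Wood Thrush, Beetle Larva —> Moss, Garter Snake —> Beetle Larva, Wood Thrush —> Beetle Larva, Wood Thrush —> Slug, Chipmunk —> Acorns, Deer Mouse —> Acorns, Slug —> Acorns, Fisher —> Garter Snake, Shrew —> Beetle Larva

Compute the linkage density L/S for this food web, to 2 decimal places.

There are L = 17 links among S = 12 species.
L/S = 17/12 = 1.4167 ≈ 1.42.

L/S = 1.42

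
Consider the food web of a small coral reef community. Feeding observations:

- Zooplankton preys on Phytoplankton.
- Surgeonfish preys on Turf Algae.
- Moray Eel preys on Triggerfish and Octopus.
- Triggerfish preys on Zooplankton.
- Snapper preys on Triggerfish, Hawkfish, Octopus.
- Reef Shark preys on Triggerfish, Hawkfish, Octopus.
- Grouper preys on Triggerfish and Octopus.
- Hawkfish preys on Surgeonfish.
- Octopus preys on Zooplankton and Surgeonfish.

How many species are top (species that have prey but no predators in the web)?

4

Top species (has prey, but nothing eats it): Snapper, Grouper, Moray Eel, Reef Shark.
Count: 4.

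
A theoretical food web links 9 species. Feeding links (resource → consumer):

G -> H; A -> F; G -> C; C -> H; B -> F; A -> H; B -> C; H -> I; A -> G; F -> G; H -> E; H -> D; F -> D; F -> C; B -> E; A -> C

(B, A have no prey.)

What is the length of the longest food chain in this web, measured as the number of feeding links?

5 links

One longest chain: B → F → G → C → H → I.
It has 6 species and 5 links.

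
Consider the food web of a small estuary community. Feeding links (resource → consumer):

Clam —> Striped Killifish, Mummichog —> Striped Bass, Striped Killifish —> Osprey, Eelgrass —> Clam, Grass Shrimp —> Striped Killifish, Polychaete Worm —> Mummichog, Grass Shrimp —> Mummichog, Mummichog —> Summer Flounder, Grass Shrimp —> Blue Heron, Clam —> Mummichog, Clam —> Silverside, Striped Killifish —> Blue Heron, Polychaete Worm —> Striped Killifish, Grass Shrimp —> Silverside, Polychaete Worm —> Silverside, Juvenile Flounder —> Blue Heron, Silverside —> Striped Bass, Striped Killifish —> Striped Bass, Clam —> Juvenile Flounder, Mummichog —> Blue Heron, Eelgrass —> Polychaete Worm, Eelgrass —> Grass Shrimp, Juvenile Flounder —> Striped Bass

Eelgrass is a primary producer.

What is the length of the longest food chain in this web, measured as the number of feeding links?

One longest chain: Eelgrass → Polychaete Worm → Mummichog → Summer Flounder.
It has 4 species and 3 links.

3 links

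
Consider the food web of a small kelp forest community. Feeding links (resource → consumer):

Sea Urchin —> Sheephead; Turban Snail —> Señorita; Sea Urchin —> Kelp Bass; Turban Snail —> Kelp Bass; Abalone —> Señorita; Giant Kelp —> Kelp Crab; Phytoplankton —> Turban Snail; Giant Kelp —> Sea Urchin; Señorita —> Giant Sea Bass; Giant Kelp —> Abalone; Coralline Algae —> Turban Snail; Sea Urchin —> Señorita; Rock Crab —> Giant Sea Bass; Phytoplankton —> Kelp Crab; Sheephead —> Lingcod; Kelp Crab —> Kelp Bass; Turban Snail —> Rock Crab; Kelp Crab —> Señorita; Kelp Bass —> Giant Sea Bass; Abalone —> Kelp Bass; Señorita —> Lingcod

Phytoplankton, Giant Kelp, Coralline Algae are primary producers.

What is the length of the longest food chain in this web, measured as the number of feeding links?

3 links

One longest chain: Giant Kelp → Sea Urchin → Sheephead → Lingcod.
It has 4 species and 3 links.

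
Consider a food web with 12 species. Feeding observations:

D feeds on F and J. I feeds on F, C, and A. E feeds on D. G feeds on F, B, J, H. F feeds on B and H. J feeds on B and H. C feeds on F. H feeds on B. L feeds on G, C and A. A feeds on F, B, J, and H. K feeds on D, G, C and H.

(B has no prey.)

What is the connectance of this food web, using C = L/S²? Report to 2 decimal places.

C = 0.19

The web has S = 12 species and L = 27 feeding links.
C = L / S² = 27 / 144 = 0.1875 ≈ 0.19.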